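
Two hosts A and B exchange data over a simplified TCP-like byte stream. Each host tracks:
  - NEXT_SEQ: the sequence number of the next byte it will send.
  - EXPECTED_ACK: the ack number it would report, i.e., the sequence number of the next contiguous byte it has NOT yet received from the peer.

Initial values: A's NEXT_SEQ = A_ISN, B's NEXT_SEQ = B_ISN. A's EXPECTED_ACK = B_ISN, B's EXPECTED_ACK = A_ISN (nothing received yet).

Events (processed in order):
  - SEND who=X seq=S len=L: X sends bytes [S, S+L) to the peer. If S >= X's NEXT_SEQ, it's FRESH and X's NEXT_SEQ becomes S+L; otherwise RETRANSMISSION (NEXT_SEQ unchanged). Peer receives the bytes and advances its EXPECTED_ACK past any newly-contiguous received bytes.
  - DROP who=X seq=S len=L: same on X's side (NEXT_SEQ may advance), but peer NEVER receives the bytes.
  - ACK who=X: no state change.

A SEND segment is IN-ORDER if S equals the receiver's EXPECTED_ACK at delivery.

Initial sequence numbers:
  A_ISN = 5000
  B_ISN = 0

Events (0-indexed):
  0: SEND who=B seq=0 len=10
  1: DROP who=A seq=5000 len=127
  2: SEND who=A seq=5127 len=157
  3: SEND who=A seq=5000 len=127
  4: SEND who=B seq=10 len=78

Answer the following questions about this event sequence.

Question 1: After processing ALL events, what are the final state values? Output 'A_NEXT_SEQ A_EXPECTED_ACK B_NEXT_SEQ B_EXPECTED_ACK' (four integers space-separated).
Answer: 5284 88 88 5284

Derivation:
After event 0: A_seq=5000 A_ack=10 B_seq=10 B_ack=5000
After event 1: A_seq=5127 A_ack=10 B_seq=10 B_ack=5000
After event 2: A_seq=5284 A_ack=10 B_seq=10 B_ack=5000
After event 3: A_seq=5284 A_ack=10 B_seq=10 B_ack=5284
After event 4: A_seq=5284 A_ack=88 B_seq=88 B_ack=5284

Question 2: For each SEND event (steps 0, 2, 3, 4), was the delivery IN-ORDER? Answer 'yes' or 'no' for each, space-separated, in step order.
Step 0: SEND seq=0 -> in-order
Step 2: SEND seq=5127 -> out-of-order
Step 3: SEND seq=5000 -> in-order
Step 4: SEND seq=10 -> in-order

Answer: yes no yes yes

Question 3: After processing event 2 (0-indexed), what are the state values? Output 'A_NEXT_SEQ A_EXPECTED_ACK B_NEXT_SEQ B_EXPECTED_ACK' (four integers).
After event 0: A_seq=5000 A_ack=10 B_seq=10 B_ack=5000
After event 1: A_seq=5127 A_ack=10 B_seq=10 B_ack=5000
After event 2: A_seq=5284 A_ack=10 B_seq=10 B_ack=5000

5284 10 10 5000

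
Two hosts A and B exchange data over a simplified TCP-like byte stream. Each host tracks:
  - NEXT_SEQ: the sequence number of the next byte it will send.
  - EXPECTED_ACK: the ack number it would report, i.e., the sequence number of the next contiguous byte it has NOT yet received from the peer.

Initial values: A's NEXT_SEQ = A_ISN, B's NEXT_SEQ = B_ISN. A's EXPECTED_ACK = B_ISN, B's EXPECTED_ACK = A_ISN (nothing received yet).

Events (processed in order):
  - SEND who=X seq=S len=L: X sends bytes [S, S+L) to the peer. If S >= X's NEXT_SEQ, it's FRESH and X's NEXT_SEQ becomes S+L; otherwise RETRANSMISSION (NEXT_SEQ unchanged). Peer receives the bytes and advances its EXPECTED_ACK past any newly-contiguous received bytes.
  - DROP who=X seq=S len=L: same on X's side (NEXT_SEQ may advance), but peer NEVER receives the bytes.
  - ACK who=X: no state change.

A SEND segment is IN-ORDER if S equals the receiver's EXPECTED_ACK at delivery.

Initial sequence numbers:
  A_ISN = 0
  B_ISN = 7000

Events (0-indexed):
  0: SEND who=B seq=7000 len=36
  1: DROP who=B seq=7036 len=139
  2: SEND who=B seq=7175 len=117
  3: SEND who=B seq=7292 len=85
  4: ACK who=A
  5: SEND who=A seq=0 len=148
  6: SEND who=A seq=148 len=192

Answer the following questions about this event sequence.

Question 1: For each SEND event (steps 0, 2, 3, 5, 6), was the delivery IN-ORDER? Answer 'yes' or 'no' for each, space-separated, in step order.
Step 0: SEND seq=7000 -> in-order
Step 2: SEND seq=7175 -> out-of-order
Step 3: SEND seq=7292 -> out-of-order
Step 5: SEND seq=0 -> in-order
Step 6: SEND seq=148 -> in-order

Answer: yes no no yes yes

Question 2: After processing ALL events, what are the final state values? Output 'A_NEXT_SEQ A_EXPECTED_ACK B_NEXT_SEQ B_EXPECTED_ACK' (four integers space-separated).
After event 0: A_seq=0 A_ack=7036 B_seq=7036 B_ack=0
After event 1: A_seq=0 A_ack=7036 B_seq=7175 B_ack=0
After event 2: A_seq=0 A_ack=7036 B_seq=7292 B_ack=0
After event 3: A_seq=0 A_ack=7036 B_seq=7377 B_ack=0
After event 4: A_seq=0 A_ack=7036 B_seq=7377 B_ack=0
After event 5: A_seq=148 A_ack=7036 B_seq=7377 B_ack=148
After event 6: A_seq=340 A_ack=7036 B_seq=7377 B_ack=340

Answer: 340 7036 7377 340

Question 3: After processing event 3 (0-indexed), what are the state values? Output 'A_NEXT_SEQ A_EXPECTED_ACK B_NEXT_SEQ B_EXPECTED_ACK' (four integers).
After event 0: A_seq=0 A_ack=7036 B_seq=7036 B_ack=0
After event 1: A_seq=0 A_ack=7036 B_seq=7175 B_ack=0
After event 2: A_seq=0 A_ack=7036 B_seq=7292 B_ack=0
After event 3: A_seq=0 A_ack=7036 B_seq=7377 B_ack=0

0 7036 7377 0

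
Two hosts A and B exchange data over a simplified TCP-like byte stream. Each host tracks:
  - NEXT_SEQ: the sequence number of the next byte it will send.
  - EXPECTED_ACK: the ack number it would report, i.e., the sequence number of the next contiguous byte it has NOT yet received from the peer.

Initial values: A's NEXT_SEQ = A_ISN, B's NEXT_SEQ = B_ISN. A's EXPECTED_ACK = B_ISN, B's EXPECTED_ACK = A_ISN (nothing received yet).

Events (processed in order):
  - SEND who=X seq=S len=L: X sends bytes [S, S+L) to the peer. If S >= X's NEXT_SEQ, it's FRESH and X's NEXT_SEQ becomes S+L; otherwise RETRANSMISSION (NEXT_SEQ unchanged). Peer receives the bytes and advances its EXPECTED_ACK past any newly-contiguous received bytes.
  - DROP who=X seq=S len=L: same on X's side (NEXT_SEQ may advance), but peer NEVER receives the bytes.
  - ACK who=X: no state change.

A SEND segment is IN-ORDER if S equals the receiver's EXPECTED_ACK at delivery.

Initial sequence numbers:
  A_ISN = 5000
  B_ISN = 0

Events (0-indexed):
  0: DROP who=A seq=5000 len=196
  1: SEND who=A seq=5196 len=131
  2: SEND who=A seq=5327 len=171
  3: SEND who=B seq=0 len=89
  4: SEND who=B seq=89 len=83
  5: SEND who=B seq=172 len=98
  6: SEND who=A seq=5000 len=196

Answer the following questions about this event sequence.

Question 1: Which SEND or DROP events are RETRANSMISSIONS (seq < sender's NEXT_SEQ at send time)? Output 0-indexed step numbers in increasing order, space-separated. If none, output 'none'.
Answer: 6

Derivation:
Step 0: DROP seq=5000 -> fresh
Step 1: SEND seq=5196 -> fresh
Step 2: SEND seq=5327 -> fresh
Step 3: SEND seq=0 -> fresh
Step 4: SEND seq=89 -> fresh
Step 5: SEND seq=172 -> fresh
Step 6: SEND seq=5000 -> retransmit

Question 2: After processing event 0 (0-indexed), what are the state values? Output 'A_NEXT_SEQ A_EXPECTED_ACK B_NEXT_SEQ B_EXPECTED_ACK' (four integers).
After event 0: A_seq=5196 A_ack=0 B_seq=0 B_ack=5000

5196 0 0 5000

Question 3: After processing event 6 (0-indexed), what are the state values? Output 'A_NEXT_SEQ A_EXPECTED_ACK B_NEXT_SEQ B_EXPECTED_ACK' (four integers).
After event 0: A_seq=5196 A_ack=0 B_seq=0 B_ack=5000
After event 1: A_seq=5327 A_ack=0 B_seq=0 B_ack=5000
After event 2: A_seq=5498 A_ack=0 B_seq=0 B_ack=5000
After event 3: A_seq=5498 A_ack=89 B_seq=89 B_ack=5000
After event 4: A_seq=5498 A_ack=172 B_seq=172 B_ack=5000
After event 5: A_seq=5498 A_ack=270 B_seq=270 B_ack=5000
After event 6: A_seq=5498 A_ack=270 B_seq=270 B_ack=5498

5498 270 270 5498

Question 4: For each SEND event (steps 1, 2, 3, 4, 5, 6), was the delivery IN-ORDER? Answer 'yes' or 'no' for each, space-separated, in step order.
Step 1: SEND seq=5196 -> out-of-order
Step 2: SEND seq=5327 -> out-of-order
Step 3: SEND seq=0 -> in-order
Step 4: SEND seq=89 -> in-order
Step 5: SEND seq=172 -> in-order
Step 6: SEND seq=5000 -> in-order

Answer: no no yes yes yes yes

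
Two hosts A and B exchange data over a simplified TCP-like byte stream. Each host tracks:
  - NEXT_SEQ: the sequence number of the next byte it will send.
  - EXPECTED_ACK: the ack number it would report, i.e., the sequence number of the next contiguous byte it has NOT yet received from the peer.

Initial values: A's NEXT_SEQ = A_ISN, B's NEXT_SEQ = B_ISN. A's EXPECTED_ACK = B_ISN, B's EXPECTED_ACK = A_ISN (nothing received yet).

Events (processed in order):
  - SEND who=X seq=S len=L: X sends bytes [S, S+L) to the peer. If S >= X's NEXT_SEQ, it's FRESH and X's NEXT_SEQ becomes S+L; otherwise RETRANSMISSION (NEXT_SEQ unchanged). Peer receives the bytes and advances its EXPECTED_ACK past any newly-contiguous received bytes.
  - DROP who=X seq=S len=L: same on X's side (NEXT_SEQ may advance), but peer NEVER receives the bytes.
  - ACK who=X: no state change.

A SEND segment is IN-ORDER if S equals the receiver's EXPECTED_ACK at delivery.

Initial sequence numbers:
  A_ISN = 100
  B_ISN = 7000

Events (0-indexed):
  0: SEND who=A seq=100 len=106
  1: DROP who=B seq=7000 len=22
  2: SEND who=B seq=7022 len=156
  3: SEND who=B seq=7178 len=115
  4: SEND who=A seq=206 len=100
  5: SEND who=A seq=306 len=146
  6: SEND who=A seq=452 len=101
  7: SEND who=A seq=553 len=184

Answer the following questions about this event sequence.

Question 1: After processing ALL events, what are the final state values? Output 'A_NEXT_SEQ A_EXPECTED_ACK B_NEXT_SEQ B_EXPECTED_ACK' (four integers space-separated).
Answer: 737 7000 7293 737

Derivation:
After event 0: A_seq=206 A_ack=7000 B_seq=7000 B_ack=206
After event 1: A_seq=206 A_ack=7000 B_seq=7022 B_ack=206
After event 2: A_seq=206 A_ack=7000 B_seq=7178 B_ack=206
After event 3: A_seq=206 A_ack=7000 B_seq=7293 B_ack=206
After event 4: A_seq=306 A_ack=7000 B_seq=7293 B_ack=306
After event 5: A_seq=452 A_ack=7000 B_seq=7293 B_ack=452
After event 6: A_seq=553 A_ack=7000 B_seq=7293 B_ack=553
After event 7: A_seq=737 A_ack=7000 B_seq=7293 B_ack=737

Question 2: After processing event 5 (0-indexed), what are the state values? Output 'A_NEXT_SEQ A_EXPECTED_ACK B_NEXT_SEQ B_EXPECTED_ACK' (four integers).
After event 0: A_seq=206 A_ack=7000 B_seq=7000 B_ack=206
After event 1: A_seq=206 A_ack=7000 B_seq=7022 B_ack=206
After event 2: A_seq=206 A_ack=7000 B_seq=7178 B_ack=206
After event 3: A_seq=206 A_ack=7000 B_seq=7293 B_ack=206
After event 4: A_seq=306 A_ack=7000 B_seq=7293 B_ack=306
After event 5: A_seq=452 A_ack=7000 B_seq=7293 B_ack=452

452 7000 7293 452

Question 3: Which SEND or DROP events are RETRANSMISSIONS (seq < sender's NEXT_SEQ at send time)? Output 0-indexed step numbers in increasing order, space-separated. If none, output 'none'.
Answer: none

Derivation:
Step 0: SEND seq=100 -> fresh
Step 1: DROP seq=7000 -> fresh
Step 2: SEND seq=7022 -> fresh
Step 3: SEND seq=7178 -> fresh
Step 4: SEND seq=206 -> fresh
Step 5: SEND seq=306 -> fresh
Step 6: SEND seq=452 -> fresh
Step 7: SEND seq=553 -> fresh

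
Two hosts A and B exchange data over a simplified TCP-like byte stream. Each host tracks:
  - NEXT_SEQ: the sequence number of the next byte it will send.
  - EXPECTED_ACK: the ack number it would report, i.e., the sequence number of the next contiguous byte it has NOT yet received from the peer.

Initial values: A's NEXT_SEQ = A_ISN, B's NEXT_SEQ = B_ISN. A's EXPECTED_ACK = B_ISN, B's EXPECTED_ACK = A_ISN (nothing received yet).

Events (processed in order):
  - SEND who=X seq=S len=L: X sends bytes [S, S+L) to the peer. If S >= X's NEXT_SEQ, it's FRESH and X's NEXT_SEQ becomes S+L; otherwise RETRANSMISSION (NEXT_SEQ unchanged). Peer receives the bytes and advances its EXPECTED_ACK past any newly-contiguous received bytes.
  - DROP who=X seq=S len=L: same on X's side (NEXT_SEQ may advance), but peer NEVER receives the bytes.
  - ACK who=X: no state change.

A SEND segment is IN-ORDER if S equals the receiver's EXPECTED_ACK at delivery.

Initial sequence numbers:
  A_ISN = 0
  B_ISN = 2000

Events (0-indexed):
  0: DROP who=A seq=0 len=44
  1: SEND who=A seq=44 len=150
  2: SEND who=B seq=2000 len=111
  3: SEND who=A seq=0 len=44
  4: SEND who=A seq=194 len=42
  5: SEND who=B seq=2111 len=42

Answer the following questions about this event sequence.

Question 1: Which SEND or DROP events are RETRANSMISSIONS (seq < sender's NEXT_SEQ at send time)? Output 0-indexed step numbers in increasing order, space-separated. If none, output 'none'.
Step 0: DROP seq=0 -> fresh
Step 1: SEND seq=44 -> fresh
Step 2: SEND seq=2000 -> fresh
Step 3: SEND seq=0 -> retransmit
Step 4: SEND seq=194 -> fresh
Step 5: SEND seq=2111 -> fresh

Answer: 3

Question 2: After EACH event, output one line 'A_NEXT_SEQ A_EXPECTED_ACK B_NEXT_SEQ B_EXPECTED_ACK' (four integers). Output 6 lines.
44 2000 2000 0
194 2000 2000 0
194 2111 2111 0
194 2111 2111 194
236 2111 2111 236
236 2153 2153 236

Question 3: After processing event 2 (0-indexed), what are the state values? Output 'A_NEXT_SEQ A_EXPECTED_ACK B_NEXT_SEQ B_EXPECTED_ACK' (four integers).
After event 0: A_seq=44 A_ack=2000 B_seq=2000 B_ack=0
After event 1: A_seq=194 A_ack=2000 B_seq=2000 B_ack=0
After event 2: A_seq=194 A_ack=2111 B_seq=2111 B_ack=0

194 2111 2111 0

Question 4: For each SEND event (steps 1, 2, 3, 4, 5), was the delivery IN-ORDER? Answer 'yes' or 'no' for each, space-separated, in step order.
Answer: no yes yes yes yes

Derivation:
Step 1: SEND seq=44 -> out-of-order
Step 2: SEND seq=2000 -> in-order
Step 3: SEND seq=0 -> in-order
Step 4: SEND seq=194 -> in-order
Step 5: SEND seq=2111 -> in-order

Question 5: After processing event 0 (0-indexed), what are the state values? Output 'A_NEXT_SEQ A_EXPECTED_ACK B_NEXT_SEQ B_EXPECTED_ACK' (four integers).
After event 0: A_seq=44 A_ack=2000 B_seq=2000 B_ack=0

44 2000 2000 0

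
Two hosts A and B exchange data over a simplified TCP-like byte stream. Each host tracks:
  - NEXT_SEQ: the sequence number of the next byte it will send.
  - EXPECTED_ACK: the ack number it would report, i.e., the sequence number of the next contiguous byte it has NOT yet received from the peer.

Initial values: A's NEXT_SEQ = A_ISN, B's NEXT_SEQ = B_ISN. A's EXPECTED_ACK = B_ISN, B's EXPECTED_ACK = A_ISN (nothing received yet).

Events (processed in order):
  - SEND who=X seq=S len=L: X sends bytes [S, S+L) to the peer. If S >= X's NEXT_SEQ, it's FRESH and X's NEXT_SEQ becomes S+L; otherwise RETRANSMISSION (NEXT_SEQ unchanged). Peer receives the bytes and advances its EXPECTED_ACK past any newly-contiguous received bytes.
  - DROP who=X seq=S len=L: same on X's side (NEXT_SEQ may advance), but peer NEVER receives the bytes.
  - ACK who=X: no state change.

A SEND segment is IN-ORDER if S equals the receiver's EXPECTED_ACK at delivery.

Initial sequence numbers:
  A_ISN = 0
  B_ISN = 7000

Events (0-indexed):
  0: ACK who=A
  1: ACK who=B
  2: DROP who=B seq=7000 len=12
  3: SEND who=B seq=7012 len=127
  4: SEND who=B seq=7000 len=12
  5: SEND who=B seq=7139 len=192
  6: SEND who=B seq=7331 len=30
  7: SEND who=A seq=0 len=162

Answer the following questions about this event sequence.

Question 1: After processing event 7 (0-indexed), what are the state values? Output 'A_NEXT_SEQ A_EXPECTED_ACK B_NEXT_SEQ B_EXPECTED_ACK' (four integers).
After event 0: A_seq=0 A_ack=7000 B_seq=7000 B_ack=0
After event 1: A_seq=0 A_ack=7000 B_seq=7000 B_ack=0
After event 2: A_seq=0 A_ack=7000 B_seq=7012 B_ack=0
After event 3: A_seq=0 A_ack=7000 B_seq=7139 B_ack=0
After event 4: A_seq=0 A_ack=7139 B_seq=7139 B_ack=0
After event 5: A_seq=0 A_ack=7331 B_seq=7331 B_ack=0
After event 6: A_seq=0 A_ack=7361 B_seq=7361 B_ack=0
After event 7: A_seq=162 A_ack=7361 B_seq=7361 B_ack=162

162 7361 7361 162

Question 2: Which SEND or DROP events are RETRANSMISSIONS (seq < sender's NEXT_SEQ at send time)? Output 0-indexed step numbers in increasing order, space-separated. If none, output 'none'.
Answer: 4

Derivation:
Step 2: DROP seq=7000 -> fresh
Step 3: SEND seq=7012 -> fresh
Step 4: SEND seq=7000 -> retransmit
Step 5: SEND seq=7139 -> fresh
Step 6: SEND seq=7331 -> fresh
Step 7: SEND seq=0 -> fresh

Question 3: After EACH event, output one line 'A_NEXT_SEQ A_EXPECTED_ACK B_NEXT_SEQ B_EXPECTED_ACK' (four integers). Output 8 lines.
0 7000 7000 0
0 7000 7000 0
0 7000 7012 0
0 7000 7139 0
0 7139 7139 0
0 7331 7331 0
0 7361 7361 0
162 7361 7361 162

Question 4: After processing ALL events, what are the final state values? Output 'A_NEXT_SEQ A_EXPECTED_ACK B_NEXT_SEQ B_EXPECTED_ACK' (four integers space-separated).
After event 0: A_seq=0 A_ack=7000 B_seq=7000 B_ack=0
After event 1: A_seq=0 A_ack=7000 B_seq=7000 B_ack=0
After event 2: A_seq=0 A_ack=7000 B_seq=7012 B_ack=0
After event 3: A_seq=0 A_ack=7000 B_seq=7139 B_ack=0
After event 4: A_seq=0 A_ack=7139 B_seq=7139 B_ack=0
After event 5: A_seq=0 A_ack=7331 B_seq=7331 B_ack=0
After event 6: A_seq=0 A_ack=7361 B_seq=7361 B_ack=0
After event 7: A_seq=162 A_ack=7361 B_seq=7361 B_ack=162

Answer: 162 7361 7361 162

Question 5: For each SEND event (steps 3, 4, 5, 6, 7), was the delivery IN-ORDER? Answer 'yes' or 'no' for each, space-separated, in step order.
Step 3: SEND seq=7012 -> out-of-order
Step 4: SEND seq=7000 -> in-order
Step 5: SEND seq=7139 -> in-order
Step 6: SEND seq=7331 -> in-order
Step 7: SEND seq=0 -> in-order

Answer: no yes yes yes yes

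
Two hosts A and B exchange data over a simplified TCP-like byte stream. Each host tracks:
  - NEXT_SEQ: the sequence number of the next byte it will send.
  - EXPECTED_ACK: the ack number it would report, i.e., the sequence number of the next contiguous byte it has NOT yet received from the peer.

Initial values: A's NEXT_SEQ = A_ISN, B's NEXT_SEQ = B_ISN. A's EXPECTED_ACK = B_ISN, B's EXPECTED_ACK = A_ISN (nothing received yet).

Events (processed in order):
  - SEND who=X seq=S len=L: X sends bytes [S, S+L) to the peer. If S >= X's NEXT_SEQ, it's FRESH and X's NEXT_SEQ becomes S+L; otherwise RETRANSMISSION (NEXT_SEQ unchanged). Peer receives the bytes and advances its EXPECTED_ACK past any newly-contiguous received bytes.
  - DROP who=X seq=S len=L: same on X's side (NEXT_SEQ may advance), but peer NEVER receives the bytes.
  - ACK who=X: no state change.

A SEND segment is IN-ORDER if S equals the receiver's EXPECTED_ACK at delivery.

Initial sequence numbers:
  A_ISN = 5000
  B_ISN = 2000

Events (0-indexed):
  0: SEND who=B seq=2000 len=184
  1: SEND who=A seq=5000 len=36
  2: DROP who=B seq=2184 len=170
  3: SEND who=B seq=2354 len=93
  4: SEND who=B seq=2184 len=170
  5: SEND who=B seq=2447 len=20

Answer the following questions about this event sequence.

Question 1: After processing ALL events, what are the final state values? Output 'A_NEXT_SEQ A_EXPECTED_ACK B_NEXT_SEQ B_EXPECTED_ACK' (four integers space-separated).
Answer: 5036 2467 2467 5036

Derivation:
After event 0: A_seq=5000 A_ack=2184 B_seq=2184 B_ack=5000
After event 1: A_seq=5036 A_ack=2184 B_seq=2184 B_ack=5036
After event 2: A_seq=5036 A_ack=2184 B_seq=2354 B_ack=5036
After event 3: A_seq=5036 A_ack=2184 B_seq=2447 B_ack=5036
After event 4: A_seq=5036 A_ack=2447 B_seq=2447 B_ack=5036
After event 5: A_seq=5036 A_ack=2467 B_seq=2467 B_ack=5036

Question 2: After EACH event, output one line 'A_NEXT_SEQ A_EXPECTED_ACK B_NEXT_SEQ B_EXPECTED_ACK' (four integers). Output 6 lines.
5000 2184 2184 5000
5036 2184 2184 5036
5036 2184 2354 5036
5036 2184 2447 5036
5036 2447 2447 5036
5036 2467 2467 5036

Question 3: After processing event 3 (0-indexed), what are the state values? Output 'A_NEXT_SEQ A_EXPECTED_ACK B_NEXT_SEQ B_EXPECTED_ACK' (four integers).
After event 0: A_seq=5000 A_ack=2184 B_seq=2184 B_ack=5000
After event 1: A_seq=5036 A_ack=2184 B_seq=2184 B_ack=5036
After event 2: A_seq=5036 A_ack=2184 B_seq=2354 B_ack=5036
After event 3: A_seq=5036 A_ack=2184 B_seq=2447 B_ack=5036

5036 2184 2447 5036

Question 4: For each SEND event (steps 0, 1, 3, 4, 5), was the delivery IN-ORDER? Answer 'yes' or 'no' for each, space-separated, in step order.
Answer: yes yes no yes yes

Derivation:
Step 0: SEND seq=2000 -> in-order
Step 1: SEND seq=5000 -> in-order
Step 3: SEND seq=2354 -> out-of-order
Step 4: SEND seq=2184 -> in-order
Step 5: SEND seq=2447 -> in-order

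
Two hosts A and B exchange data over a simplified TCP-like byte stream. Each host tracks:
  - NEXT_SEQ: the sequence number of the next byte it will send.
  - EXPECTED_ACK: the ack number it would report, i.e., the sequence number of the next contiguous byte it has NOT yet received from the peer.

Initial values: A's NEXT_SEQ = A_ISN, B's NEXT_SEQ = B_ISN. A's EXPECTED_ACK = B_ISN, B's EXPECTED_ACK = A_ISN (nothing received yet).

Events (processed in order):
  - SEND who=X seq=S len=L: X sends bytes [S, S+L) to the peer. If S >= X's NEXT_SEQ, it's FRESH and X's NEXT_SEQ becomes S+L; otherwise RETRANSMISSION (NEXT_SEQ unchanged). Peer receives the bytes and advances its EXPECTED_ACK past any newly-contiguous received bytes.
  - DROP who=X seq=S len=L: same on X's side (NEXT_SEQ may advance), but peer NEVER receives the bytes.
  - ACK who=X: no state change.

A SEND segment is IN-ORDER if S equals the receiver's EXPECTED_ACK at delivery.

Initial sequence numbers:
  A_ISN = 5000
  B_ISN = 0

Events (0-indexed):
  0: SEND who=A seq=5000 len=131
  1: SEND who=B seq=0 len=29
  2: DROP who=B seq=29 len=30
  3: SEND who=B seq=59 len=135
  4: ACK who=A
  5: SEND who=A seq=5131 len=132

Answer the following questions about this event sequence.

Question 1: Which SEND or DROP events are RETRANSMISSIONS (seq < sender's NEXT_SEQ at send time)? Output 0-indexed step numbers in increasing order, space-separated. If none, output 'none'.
Step 0: SEND seq=5000 -> fresh
Step 1: SEND seq=0 -> fresh
Step 2: DROP seq=29 -> fresh
Step 3: SEND seq=59 -> fresh
Step 5: SEND seq=5131 -> fresh

Answer: none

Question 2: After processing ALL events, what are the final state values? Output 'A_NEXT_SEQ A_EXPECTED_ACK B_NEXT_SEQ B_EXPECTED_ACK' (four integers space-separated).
Answer: 5263 29 194 5263

Derivation:
After event 0: A_seq=5131 A_ack=0 B_seq=0 B_ack=5131
After event 1: A_seq=5131 A_ack=29 B_seq=29 B_ack=5131
After event 2: A_seq=5131 A_ack=29 B_seq=59 B_ack=5131
After event 3: A_seq=5131 A_ack=29 B_seq=194 B_ack=5131
After event 4: A_seq=5131 A_ack=29 B_seq=194 B_ack=5131
After event 5: A_seq=5263 A_ack=29 B_seq=194 B_ack=5263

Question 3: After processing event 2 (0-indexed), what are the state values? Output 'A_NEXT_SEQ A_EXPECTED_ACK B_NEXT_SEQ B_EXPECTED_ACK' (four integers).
After event 0: A_seq=5131 A_ack=0 B_seq=0 B_ack=5131
After event 1: A_seq=5131 A_ack=29 B_seq=29 B_ack=5131
After event 2: A_seq=5131 A_ack=29 B_seq=59 B_ack=5131

5131 29 59 5131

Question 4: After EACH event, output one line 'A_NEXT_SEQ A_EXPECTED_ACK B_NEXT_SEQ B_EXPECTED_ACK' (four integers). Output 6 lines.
5131 0 0 5131
5131 29 29 5131
5131 29 59 5131
5131 29 194 5131
5131 29 194 5131
5263 29 194 5263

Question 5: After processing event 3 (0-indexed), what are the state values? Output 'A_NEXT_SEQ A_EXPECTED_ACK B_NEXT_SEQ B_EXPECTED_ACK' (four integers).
After event 0: A_seq=5131 A_ack=0 B_seq=0 B_ack=5131
After event 1: A_seq=5131 A_ack=29 B_seq=29 B_ack=5131
After event 2: A_seq=5131 A_ack=29 B_seq=59 B_ack=5131
After event 3: A_seq=5131 A_ack=29 B_seq=194 B_ack=5131

5131 29 194 5131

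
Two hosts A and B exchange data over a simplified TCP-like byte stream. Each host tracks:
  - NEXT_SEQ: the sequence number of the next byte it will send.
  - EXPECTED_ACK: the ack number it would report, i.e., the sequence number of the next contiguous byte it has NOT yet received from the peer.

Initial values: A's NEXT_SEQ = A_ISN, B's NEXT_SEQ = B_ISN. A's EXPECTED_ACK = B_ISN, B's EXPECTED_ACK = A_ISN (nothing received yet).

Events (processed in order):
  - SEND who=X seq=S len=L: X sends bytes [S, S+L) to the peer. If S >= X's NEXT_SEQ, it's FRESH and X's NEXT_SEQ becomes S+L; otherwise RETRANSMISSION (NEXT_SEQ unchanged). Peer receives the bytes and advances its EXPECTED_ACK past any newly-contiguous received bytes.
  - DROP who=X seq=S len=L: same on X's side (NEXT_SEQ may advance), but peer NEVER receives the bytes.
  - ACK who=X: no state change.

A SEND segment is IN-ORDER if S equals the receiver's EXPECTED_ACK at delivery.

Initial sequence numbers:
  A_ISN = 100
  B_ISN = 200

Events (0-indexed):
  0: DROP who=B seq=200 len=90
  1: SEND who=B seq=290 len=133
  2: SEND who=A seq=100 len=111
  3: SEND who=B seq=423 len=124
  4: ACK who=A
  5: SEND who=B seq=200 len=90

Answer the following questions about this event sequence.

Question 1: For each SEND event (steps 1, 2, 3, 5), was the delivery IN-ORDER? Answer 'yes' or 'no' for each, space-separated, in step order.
Answer: no yes no yes

Derivation:
Step 1: SEND seq=290 -> out-of-order
Step 2: SEND seq=100 -> in-order
Step 3: SEND seq=423 -> out-of-order
Step 5: SEND seq=200 -> in-order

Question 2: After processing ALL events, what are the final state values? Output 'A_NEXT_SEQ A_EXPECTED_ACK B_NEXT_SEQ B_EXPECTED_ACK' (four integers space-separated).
After event 0: A_seq=100 A_ack=200 B_seq=290 B_ack=100
After event 1: A_seq=100 A_ack=200 B_seq=423 B_ack=100
After event 2: A_seq=211 A_ack=200 B_seq=423 B_ack=211
After event 3: A_seq=211 A_ack=200 B_seq=547 B_ack=211
After event 4: A_seq=211 A_ack=200 B_seq=547 B_ack=211
After event 5: A_seq=211 A_ack=547 B_seq=547 B_ack=211

Answer: 211 547 547 211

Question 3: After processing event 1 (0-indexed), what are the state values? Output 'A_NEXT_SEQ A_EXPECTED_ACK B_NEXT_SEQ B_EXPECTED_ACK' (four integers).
After event 0: A_seq=100 A_ack=200 B_seq=290 B_ack=100
After event 1: A_seq=100 A_ack=200 B_seq=423 B_ack=100

100 200 423 100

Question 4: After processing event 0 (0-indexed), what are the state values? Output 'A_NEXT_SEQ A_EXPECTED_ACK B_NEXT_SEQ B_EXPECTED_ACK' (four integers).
After event 0: A_seq=100 A_ack=200 B_seq=290 B_ack=100

100 200 290 100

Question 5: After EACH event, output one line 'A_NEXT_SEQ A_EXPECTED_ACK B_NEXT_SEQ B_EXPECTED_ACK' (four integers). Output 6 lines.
100 200 290 100
100 200 423 100
211 200 423 211
211 200 547 211
211 200 547 211
211 547 547 211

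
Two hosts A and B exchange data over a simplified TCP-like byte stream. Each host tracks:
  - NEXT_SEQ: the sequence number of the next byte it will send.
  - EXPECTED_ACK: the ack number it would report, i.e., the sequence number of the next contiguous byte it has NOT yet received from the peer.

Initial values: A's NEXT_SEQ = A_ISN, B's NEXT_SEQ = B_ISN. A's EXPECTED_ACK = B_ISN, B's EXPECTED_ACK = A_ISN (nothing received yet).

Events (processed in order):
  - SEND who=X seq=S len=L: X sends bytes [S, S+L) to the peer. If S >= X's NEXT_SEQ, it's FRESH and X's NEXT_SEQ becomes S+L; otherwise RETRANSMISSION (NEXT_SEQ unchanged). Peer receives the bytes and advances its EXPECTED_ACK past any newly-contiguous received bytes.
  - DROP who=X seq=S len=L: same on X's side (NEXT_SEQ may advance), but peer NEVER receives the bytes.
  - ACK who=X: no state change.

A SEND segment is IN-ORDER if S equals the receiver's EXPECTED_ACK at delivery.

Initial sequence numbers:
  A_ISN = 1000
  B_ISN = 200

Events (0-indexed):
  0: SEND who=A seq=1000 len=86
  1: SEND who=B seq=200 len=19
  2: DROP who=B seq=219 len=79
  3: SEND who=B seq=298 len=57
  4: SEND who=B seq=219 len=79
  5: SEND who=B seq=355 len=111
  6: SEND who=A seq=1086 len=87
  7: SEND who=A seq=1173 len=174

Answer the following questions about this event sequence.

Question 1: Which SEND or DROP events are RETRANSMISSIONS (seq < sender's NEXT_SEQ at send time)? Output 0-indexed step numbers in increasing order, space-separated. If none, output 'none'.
Answer: 4

Derivation:
Step 0: SEND seq=1000 -> fresh
Step 1: SEND seq=200 -> fresh
Step 2: DROP seq=219 -> fresh
Step 3: SEND seq=298 -> fresh
Step 4: SEND seq=219 -> retransmit
Step 5: SEND seq=355 -> fresh
Step 6: SEND seq=1086 -> fresh
Step 7: SEND seq=1173 -> fresh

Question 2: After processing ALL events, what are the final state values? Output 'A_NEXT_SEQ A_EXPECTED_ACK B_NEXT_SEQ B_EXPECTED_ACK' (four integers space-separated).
Answer: 1347 466 466 1347

Derivation:
After event 0: A_seq=1086 A_ack=200 B_seq=200 B_ack=1086
After event 1: A_seq=1086 A_ack=219 B_seq=219 B_ack=1086
After event 2: A_seq=1086 A_ack=219 B_seq=298 B_ack=1086
After event 3: A_seq=1086 A_ack=219 B_seq=355 B_ack=1086
After event 4: A_seq=1086 A_ack=355 B_seq=355 B_ack=1086
After event 5: A_seq=1086 A_ack=466 B_seq=466 B_ack=1086
After event 6: A_seq=1173 A_ack=466 B_seq=466 B_ack=1173
After event 7: A_seq=1347 A_ack=466 B_seq=466 B_ack=1347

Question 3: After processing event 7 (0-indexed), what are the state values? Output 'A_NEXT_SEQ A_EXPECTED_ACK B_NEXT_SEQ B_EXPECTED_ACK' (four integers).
After event 0: A_seq=1086 A_ack=200 B_seq=200 B_ack=1086
After event 1: A_seq=1086 A_ack=219 B_seq=219 B_ack=1086
After event 2: A_seq=1086 A_ack=219 B_seq=298 B_ack=1086
After event 3: A_seq=1086 A_ack=219 B_seq=355 B_ack=1086
After event 4: A_seq=1086 A_ack=355 B_seq=355 B_ack=1086
After event 5: A_seq=1086 A_ack=466 B_seq=466 B_ack=1086
After event 6: A_seq=1173 A_ack=466 B_seq=466 B_ack=1173
After event 7: A_seq=1347 A_ack=466 B_seq=466 B_ack=1347

1347 466 466 1347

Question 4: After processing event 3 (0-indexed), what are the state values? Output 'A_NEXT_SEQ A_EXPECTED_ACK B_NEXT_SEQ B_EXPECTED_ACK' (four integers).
After event 0: A_seq=1086 A_ack=200 B_seq=200 B_ack=1086
After event 1: A_seq=1086 A_ack=219 B_seq=219 B_ack=1086
After event 2: A_seq=1086 A_ack=219 B_seq=298 B_ack=1086
After event 3: A_seq=1086 A_ack=219 B_seq=355 B_ack=1086

1086 219 355 1086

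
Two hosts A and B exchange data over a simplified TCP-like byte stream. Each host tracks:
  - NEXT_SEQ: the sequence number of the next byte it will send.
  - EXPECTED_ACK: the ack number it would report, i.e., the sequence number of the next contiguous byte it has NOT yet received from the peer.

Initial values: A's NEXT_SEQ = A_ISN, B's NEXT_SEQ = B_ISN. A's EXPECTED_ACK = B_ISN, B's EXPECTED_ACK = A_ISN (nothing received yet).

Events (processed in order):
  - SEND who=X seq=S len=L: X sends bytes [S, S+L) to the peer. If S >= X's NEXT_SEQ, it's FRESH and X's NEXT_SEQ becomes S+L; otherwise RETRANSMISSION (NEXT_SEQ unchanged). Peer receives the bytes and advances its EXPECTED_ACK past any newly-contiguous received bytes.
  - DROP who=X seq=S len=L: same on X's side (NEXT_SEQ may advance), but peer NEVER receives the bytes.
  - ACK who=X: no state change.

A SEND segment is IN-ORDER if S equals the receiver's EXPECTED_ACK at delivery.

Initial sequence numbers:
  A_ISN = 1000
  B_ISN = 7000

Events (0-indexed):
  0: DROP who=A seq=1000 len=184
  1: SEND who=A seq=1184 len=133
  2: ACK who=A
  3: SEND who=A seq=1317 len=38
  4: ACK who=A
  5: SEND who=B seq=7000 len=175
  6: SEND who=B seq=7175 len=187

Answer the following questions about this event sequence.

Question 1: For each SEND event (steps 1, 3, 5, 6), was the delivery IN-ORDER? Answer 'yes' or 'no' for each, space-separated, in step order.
Step 1: SEND seq=1184 -> out-of-order
Step 3: SEND seq=1317 -> out-of-order
Step 5: SEND seq=7000 -> in-order
Step 6: SEND seq=7175 -> in-order

Answer: no no yes yes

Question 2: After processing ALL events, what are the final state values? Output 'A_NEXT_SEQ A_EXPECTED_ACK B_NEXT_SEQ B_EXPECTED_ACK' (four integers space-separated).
After event 0: A_seq=1184 A_ack=7000 B_seq=7000 B_ack=1000
After event 1: A_seq=1317 A_ack=7000 B_seq=7000 B_ack=1000
After event 2: A_seq=1317 A_ack=7000 B_seq=7000 B_ack=1000
After event 3: A_seq=1355 A_ack=7000 B_seq=7000 B_ack=1000
After event 4: A_seq=1355 A_ack=7000 B_seq=7000 B_ack=1000
After event 5: A_seq=1355 A_ack=7175 B_seq=7175 B_ack=1000
After event 6: A_seq=1355 A_ack=7362 B_seq=7362 B_ack=1000

Answer: 1355 7362 7362 1000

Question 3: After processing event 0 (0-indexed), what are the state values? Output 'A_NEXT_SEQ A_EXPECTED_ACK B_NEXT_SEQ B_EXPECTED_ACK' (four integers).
After event 0: A_seq=1184 A_ack=7000 B_seq=7000 B_ack=1000

1184 7000 7000 1000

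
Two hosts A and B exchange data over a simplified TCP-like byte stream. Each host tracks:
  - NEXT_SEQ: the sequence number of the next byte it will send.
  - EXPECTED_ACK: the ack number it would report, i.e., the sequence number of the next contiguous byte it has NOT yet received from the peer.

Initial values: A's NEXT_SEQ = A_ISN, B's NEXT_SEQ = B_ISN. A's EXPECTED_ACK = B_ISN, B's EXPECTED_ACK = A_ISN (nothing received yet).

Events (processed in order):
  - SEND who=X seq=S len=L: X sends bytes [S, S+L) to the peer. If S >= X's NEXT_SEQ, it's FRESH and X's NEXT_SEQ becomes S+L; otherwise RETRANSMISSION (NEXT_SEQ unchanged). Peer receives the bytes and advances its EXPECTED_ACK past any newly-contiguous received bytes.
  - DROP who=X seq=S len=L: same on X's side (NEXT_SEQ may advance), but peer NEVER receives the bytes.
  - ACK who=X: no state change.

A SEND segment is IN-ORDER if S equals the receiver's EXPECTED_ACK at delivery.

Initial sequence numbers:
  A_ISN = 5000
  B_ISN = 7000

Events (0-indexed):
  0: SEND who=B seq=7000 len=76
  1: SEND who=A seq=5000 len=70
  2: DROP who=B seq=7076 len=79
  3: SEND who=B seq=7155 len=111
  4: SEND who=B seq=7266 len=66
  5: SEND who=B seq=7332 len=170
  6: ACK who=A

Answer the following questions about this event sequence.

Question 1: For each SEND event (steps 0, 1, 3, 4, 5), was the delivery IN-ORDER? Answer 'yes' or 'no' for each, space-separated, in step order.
Step 0: SEND seq=7000 -> in-order
Step 1: SEND seq=5000 -> in-order
Step 3: SEND seq=7155 -> out-of-order
Step 4: SEND seq=7266 -> out-of-order
Step 5: SEND seq=7332 -> out-of-order

Answer: yes yes no no no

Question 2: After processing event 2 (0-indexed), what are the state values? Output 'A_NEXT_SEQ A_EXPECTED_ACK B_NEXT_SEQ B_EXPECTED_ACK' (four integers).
After event 0: A_seq=5000 A_ack=7076 B_seq=7076 B_ack=5000
After event 1: A_seq=5070 A_ack=7076 B_seq=7076 B_ack=5070
After event 2: A_seq=5070 A_ack=7076 B_seq=7155 B_ack=5070

5070 7076 7155 5070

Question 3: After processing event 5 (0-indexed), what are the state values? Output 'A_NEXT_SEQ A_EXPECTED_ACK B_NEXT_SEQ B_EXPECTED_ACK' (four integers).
After event 0: A_seq=5000 A_ack=7076 B_seq=7076 B_ack=5000
After event 1: A_seq=5070 A_ack=7076 B_seq=7076 B_ack=5070
After event 2: A_seq=5070 A_ack=7076 B_seq=7155 B_ack=5070
After event 3: A_seq=5070 A_ack=7076 B_seq=7266 B_ack=5070
After event 4: A_seq=5070 A_ack=7076 B_seq=7332 B_ack=5070
After event 5: A_seq=5070 A_ack=7076 B_seq=7502 B_ack=5070

5070 7076 7502 5070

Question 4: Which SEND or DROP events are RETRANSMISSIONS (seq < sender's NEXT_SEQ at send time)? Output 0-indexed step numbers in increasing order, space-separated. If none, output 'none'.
Step 0: SEND seq=7000 -> fresh
Step 1: SEND seq=5000 -> fresh
Step 2: DROP seq=7076 -> fresh
Step 3: SEND seq=7155 -> fresh
Step 4: SEND seq=7266 -> fresh
Step 5: SEND seq=7332 -> fresh

Answer: none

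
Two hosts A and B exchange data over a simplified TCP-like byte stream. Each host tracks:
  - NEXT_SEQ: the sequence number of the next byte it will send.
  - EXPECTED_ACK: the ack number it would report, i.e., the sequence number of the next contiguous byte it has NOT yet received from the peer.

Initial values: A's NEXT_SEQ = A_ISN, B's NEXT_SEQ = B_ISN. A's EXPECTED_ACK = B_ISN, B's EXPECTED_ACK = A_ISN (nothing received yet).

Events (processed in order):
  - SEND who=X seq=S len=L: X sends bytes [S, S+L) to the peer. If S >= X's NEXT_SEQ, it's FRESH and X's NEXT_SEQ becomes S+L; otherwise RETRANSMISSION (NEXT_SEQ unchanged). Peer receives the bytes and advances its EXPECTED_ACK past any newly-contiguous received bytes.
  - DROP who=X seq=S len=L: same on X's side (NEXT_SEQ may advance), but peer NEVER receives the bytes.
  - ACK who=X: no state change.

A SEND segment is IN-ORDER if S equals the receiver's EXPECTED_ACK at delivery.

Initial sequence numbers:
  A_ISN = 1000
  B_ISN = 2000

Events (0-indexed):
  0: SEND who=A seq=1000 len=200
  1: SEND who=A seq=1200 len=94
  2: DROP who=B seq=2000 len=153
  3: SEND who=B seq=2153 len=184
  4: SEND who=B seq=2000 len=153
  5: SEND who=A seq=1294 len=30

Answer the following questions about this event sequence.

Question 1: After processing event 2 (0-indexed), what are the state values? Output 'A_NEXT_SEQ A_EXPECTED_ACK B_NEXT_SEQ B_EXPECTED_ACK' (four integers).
After event 0: A_seq=1200 A_ack=2000 B_seq=2000 B_ack=1200
After event 1: A_seq=1294 A_ack=2000 B_seq=2000 B_ack=1294
After event 2: A_seq=1294 A_ack=2000 B_seq=2153 B_ack=1294

1294 2000 2153 1294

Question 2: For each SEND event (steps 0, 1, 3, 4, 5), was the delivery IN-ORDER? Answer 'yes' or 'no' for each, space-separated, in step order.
Answer: yes yes no yes yes

Derivation:
Step 0: SEND seq=1000 -> in-order
Step 1: SEND seq=1200 -> in-order
Step 3: SEND seq=2153 -> out-of-order
Step 4: SEND seq=2000 -> in-order
Step 5: SEND seq=1294 -> in-order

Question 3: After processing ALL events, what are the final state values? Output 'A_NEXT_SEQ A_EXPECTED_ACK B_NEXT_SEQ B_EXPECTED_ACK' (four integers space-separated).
Answer: 1324 2337 2337 1324

Derivation:
After event 0: A_seq=1200 A_ack=2000 B_seq=2000 B_ack=1200
After event 1: A_seq=1294 A_ack=2000 B_seq=2000 B_ack=1294
After event 2: A_seq=1294 A_ack=2000 B_seq=2153 B_ack=1294
After event 3: A_seq=1294 A_ack=2000 B_seq=2337 B_ack=1294
After event 4: A_seq=1294 A_ack=2337 B_seq=2337 B_ack=1294
After event 5: A_seq=1324 A_ack=2337 B_seq=2337 B_ack=1324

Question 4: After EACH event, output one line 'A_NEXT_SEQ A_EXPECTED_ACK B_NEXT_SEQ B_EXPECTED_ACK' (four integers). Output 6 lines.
1200 2000 2000 1200
1294 2000 2000 1294
1294 2000 2153 1294
1294 2000 2337 1294
1294 2337 2337 1294
1324 2337 2337 1324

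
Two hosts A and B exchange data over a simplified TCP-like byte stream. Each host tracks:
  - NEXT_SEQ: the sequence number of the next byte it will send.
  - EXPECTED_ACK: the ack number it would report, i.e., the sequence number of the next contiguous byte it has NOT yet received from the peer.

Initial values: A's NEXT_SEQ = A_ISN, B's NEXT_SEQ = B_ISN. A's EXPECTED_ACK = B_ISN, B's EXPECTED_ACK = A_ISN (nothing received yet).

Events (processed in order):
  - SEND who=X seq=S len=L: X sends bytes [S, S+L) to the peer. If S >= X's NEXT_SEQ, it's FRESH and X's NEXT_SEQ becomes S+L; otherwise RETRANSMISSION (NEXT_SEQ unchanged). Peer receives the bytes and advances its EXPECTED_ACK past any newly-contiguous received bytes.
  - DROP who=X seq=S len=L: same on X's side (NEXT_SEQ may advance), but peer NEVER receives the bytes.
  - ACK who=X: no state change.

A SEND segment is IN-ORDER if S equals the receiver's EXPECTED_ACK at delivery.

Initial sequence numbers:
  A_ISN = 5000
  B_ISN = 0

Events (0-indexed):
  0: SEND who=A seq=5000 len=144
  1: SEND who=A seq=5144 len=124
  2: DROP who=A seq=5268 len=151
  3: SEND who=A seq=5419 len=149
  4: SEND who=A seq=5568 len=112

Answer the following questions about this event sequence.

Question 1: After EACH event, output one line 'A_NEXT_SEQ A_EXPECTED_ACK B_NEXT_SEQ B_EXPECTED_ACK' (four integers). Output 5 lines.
5144 0 0 5144
5268 0 0 5268
5419 0 0 5268
5568 0 0 5268
5680 0 0 5268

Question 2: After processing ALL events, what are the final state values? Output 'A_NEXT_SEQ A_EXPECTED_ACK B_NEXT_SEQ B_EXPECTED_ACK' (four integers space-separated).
After event 0: A_seq=5144 A_ack=0 B_seq=0 B_ack=5144
After event 1: A_seq=5268 A_ack=0 B_seq=0 B_ack=5268
After event 2: A_seq=5419 A_ack=0 B_seq=0 B_ack=5268
After event 3: A_seq=5568 A_ack=0 B_seq=0 B_ack=5268
After event 4: A_seq=5680 A_ack=0 B_seq=0 B_ack=5268

Answer: 5680 0 0 5268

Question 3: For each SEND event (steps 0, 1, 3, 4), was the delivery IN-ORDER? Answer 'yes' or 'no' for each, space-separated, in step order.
Answer: yes yes no no

Derivation:
Step 0: SEND seq=5000 -> in-order
Step 1: SEND seq=5144 -> in-order
Step 3: SEND seq=5419 -> out-of-order
Step 4: SEND seq=5568 -> out-of-order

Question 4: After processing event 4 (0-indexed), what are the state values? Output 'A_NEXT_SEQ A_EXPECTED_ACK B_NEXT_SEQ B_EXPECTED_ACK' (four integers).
After event 0: A_seq=5144 A_ack=0 B_seq=0 B_ack=5144
After event 1: A_seq=5268 A_ack=0 B_seq=0 B_ack=5268
After event 2: A_seq=5419 A_ack=0 B_seq=0 B_ack=5268
After event 3: A_seq=5568 A_ack=0 B_seq=0 B_ack=5268
After event 4: A_seq=5680 A_ack=0 B_seq=0 B_ack=5268

5680 0 0 5268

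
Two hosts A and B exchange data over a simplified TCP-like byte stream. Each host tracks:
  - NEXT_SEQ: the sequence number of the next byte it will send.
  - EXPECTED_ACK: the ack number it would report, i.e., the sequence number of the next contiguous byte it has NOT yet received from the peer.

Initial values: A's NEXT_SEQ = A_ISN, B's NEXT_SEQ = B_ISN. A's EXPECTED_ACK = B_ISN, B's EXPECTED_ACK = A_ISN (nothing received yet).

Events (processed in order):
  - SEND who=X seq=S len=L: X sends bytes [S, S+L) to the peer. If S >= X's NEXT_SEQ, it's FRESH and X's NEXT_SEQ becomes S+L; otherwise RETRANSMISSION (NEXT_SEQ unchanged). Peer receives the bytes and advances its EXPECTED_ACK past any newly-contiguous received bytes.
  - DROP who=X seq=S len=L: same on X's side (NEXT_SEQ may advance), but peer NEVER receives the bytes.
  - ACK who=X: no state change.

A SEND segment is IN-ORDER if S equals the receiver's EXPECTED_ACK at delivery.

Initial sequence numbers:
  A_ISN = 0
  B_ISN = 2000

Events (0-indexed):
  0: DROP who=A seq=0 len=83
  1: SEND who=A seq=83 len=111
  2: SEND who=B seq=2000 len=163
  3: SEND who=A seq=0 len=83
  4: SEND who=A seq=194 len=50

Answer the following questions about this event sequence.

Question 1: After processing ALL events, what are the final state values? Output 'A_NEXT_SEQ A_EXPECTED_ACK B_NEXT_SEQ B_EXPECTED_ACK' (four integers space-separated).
Answer: 244 2163 2163 244

Derivation:
After event 0: A_seq=83 A_ack=2000 B_seq=2000 B_ack=0
After event 1: A_seq=194 A_ack=2000 B_seq=2000 B_ack=0
After event 2: A_seq=194 A_ack=2163 B_seq=2163 B_ack=0
After event 3: A_seq=194 A_ack=2163 B_seq=2163 B_ack=194
After event 4: A_seq=244 A_ack=2163 B_seq=2163 B_ack=244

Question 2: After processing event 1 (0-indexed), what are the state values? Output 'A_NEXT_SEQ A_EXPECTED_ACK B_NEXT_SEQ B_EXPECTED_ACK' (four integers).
After event 0: A_seq=83 A_ack=2000 B_seq=2000 B_ack=0
After event 1: A_seq=194 A_ack=2000 B_seq=2000 B_ack=0

194 2000 2000 0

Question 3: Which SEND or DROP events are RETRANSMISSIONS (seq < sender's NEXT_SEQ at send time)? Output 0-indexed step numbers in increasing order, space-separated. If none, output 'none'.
Answer: 3

Derivation:
Step 0: DROP seq=0 -> fresh
Step 1: SEND seq=83 -> fresh
Step 2: SEND seq=2000 -> fresh
Step 3: SEND seq=0 -> retransmit
Step 4: SEND seq=194 -> fresh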